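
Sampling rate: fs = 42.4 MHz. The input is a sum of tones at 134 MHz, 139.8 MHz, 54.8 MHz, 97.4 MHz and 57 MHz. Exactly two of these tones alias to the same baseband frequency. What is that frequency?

fs/2 = 21.2 MHz.
134 MHz mod fs = 6.8 MHz.
6.8 MHz ≤ fs/2 = 21.2 MHz, appears at 6.8 MHz.
139.8 MHz mod fs = 12.6 MHz.
12.6 MHz ≤ fs/2 = 21.2 MHz, appears at 12.6 MHz.
54.8 MHz mod fs = 12.4 MHz.
12.4 MHz ≤ fs/2 = 21.2 MHz, appears at 12.4 MHz.
97.4 MHz mod fs = 12.6 MHz.
12.6 MHz ≤ fs/2 = 21.2 MHz, appears at 12.6 MHz.
57 MHz mod fs = 14.6 MHz.
14.6 MHz ≤ fs/2 = 21.2 MHz, appears at 14.6 MHz.
97.4 MHz and 139.8 MHz both map to 12.6 MHz.

12.6 MHz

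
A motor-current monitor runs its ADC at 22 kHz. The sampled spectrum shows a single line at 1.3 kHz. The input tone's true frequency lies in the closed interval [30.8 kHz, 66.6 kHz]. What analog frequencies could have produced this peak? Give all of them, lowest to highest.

42.7 kHz, 45.3 kHz, 64.7 kHz

Frequencies that alias to 1.3 kHz are k·fs ± 1.3 kHz for integer k ≥ 0.
k=0: 1.3 kHz.
k=1: 20.7 kHz, 23.3 kHz.
k=2: 42.7 kHz, 45.3 kHz.
k=3: 64.7 kHz, 67.3 kHz.
k=4: 86.7 kHz, 89.3 kHz.
Within [30.8 kHz, 66.6 kHz]: 42.7 kHz, 45.3 kHz, 64.7 kHz.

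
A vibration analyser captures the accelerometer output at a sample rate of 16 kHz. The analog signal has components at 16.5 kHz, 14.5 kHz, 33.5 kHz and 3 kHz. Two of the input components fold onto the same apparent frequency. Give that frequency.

1.5 kHz

fs/2 = 8 kHz.
16.5 kHz mod fs = 0.5 kHz.
0.5 kHz ≤ fs/2 = 8 kHz, appears at 0.5 kHz.
14.5 kHz > fs/2 = 8 kHz, folds to fs − 14.5 kHz = 1.5 kHz.
33.5 kHz mod fs = 1.5 kHz.
1.5 kHz ≤ fs/2 = 8 kHz, appears at 1.5 kHz.
3 kHz ≤ fs/2 = 8 kHz, passes unchanged.
14.5 kHz and 33.5 kHz both map to 1.5 kHz.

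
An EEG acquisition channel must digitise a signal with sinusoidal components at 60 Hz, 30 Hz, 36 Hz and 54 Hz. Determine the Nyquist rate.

Highest-frequency component: 60 Hz.
Nyquist rate = 2 × 60 Hz = 120 Hz.

120 Hz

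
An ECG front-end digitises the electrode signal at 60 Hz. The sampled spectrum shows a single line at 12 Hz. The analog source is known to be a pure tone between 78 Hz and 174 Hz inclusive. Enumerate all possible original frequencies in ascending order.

108 Hz, 132 Hz, 168 Hz

Frequencies that alias to 12 Hz are k·fs ± 12 Hz for integer k ≥ 0.
k=0: 12 Hz.
k=1: 48 Hz, 72 Hz.
k=2: 108 Hz, 132 Hz.
k=3: 168 Hz, 192 Hz.
k=4: 228 Hz, 252 Hz.
Within [78 Hz, 174 Hz]: 108 Hz, 132 Hz, 168 Hz.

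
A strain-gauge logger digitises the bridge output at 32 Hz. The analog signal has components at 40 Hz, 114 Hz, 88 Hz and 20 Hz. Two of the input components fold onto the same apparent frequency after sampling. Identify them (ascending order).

40 Hz, 88 Hz

fs/2 = 16 Hz.
40 Hz mod fs = 8 Hz.
8 Hz ≤ fs/2 = 16 Hz, appears at 8 Hz.
114 Hz mod fs = 18 Hz.
18 Hz > fs/2 = 16 Hz, folds to fs − 18 Hz = 14 Hz.
88 Hz mod fs = 24 Hz.
24 Hz > fs/2 = 16 Hz, folds to fs − 24 Hz = 8 Hz.
20 Hz > fs/2 = 16 Hz, folds to fs − 20 Hz = 12 Hz.
40 Hz and 88 Hz both map to 8 Hz.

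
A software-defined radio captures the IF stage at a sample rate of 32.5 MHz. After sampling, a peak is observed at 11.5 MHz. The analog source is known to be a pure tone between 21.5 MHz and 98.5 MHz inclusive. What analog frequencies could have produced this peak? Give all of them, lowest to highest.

44 MHz, 53.5 MHz, 76.5 MHz, 86 MHz

Frequencies that alias to 11.5 MHz are k·fs ± 11.5 MHz for integer k ≥ 0.
k=0: 11.5 MHz.
k=1: 21 MHz, 44 MHz.
k=2: 53.5 MHz, 76.5 MHz.
k=3: 86 MHz, 109 MHz.
k=4: 118.5 MHz, 141.5 MHz.
Within [21.5 MHz, 98.5 MHz]: 44 MHz, 53.5 MHz, 76.5 MHz, 86 MHz.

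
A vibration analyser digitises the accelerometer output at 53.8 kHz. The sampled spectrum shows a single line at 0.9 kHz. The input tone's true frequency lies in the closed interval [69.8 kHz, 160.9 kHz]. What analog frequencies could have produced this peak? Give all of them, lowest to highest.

Frequencies that alias to 0.9 kHz are k·fs ± 0.9 kHz for integer k ≥ 0.
k=0: 0.9 kHz.
k=1: 52.9 kHz, 54.7 kHz.
k=2: 106.7 kHz, 108.5 kHz.
k=3: 160.5 kHz, 162.3 kHz.
k=4: 214.3 kHz, 216.1 kHz.
Within [69.8 kHz, 160.9 kHz]: 106.7 kHz, 108.5 kHz, 160.5 kHz.

106.7 kHz, 108.5 kHz, 160.5 kHz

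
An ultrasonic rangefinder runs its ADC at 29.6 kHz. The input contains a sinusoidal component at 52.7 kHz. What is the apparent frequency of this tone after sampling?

6.5 kHz

52.7 kHz mod fs = 23.1 kHz.
23.1 kHz > fs/2 = 14.8 kHz, folds to fs − 23.1 kHz = 6.5 kHz.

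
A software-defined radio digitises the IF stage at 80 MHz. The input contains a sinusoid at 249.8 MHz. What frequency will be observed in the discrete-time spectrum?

249.8 MHz mod fs = 9.8 MHz.
9.8 MHz ≤ fs/2 = 40 MHz, appears at 9.8 MHz.

9.8 MHz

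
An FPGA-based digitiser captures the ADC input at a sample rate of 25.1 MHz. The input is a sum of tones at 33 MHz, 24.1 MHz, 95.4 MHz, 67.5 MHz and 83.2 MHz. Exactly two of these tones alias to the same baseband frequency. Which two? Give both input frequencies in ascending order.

fs/2 = 12.55 MHz.
33 MHz mod fs = 7.9 MHz.
7.9 MHz ≤ fs/2 = 12.55 MHz, appears at 7.9 MHz.
24.1 MHz > fs/2 = 12.55 MHz, folds to fs − 24.1 MHz = 1 MHz.
95.4 MHz mod fs = 20.1 MHz.
20.1 MHz > fs/2 = 12.55 MHz, folds to fs − 20.1 MHz = 5 MHz.
67.5 MHz mod fs = 17.3 MHz.
17.3 MHz > fs/2 = 12.55 MHz, folds to fs − 17.3 MHz = 7.8 MHz.
83.2 MHz mod fs = 7.9 MHz.
7.9 MHz ≤ fs/2 = 12.55 MHz, appears at 7.9 MHz.
33 MHz and 83.2 MHz both map to 7.9 MHz.

33 MHz, 83.2 MHz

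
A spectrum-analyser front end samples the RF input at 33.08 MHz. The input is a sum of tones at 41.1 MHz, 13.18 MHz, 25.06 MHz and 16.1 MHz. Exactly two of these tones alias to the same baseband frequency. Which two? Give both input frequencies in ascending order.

fs/2 = 16.54 MHz.
41.1 MHz mod fs = 8.02 MHz.
8.02 MHz ≤ fs/2 = 16.54 MHz, appears at 8.02 MHz.
13.18 MHz ≤ fs/2 = 16.54 MHz, passes unchanged.
25.06 MHz > fs/2 = 16.54 MHz, folds to fs − 25.06 MHz = 8.02 MHz.
16.1 MHz ≤ fs/2 = 16.54 MHz, passes unchanged.
25.06 MHz and 41.1 MHz both map to 8.02 MHz.

25.06 MHz, 41.1 MHz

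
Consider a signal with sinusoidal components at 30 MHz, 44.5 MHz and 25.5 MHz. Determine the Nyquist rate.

89 MHz

Highest-frequency component: 44.5 MHz.
Nyquist rate = 2 × 44.5 MHz = 89 MHz.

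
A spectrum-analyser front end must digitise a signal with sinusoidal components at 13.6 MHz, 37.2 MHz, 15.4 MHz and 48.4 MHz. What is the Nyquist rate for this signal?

Highest-frequency component: 48.4 MHz.
Nyquist rate = 2 × 48.4 MHz = 96.8 MHz.

96.8 MHz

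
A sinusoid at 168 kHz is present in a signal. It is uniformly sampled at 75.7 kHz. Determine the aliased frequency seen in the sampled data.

16.6 kHz

168 kHz mod fs = 16.6 kHz.
16.6 kHz ≤ fs/2 = 37.85 kHz, appears at 16.6 kHz.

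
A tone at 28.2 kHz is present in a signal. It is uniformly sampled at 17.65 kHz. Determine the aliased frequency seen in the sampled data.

28.2 kHz mod fs = 10.55 kHz.
10.55 kHz > fs/2 = 8.825 kHz, folds to fs − 10.55 kHz = 7.1 kHz.

7.1 kHz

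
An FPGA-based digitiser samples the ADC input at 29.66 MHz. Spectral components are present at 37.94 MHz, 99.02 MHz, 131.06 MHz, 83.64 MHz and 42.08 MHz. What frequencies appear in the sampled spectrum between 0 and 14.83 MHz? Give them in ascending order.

5.34 MHz, 8.28 MHz, 10.04 MHz, 12.42 MHz

fs/2 = 14.83 MHz.
37.94 MHz mod fs = 8.28 MHz.
8.28 MHz ≤ fs/2 = 14.83 MHz, appears at 8.28 MHz.
99.02 MHz mod fs = 10.04 MHz.
10.04 MHz ≤ fs/2 = 14.83 MHz, appears at 10.04 MHz.
131.06 MHz mod fs = 12.42 MHz.
12.42 MHz ≤ fs/2 = 14.83 MHz, appears at 12.42 MHz.
83.64 MHz mod fs = 24.32 MHz.
24.32 MHz > fs/2 = 14.83 MHz, folds to fs − 24.32 MHz = 5.34 MHz.
42.08 MHz mod fs = 12.42 MHz.
12.42 MHz ≤ fs/2 = 14.83 MHz, appears at 12.42 MHz.
Distinct values: {5.34 MHz, 8.28 MHz, 10.04 MHz, 12.42 MHz}.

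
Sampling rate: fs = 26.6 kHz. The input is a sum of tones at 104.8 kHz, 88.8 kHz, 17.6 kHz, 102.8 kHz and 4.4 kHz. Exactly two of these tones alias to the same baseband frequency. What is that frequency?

9 kHz

fs/2 = 13.3 kHz.
104.8 kHz mod fs = 25 kHz.
25 kHz > fs/2 = 13.3 kHz, folds to fs − 25 kHz = 1.6 kHz.
88.8 kHz mod fs = 9 kHz.
9 kHz ≤ fs/2 = 13.3 kHz, appears at 9 kHz.
17.6 kHz > fs/2 = 13.3 kHz, folds to fs − 17.6 kHz = 9 kHz.
102.8 kHz mod fs = 23 kHz.
23 kHz > fs/2 = 13.3 kHz, folds to fs − 23 kHz = 3.6 kHz.
4.4 kHz ≤ fs/2 = 13.3 kHz, passes unchanged.
17.6 kHz and 88.8 kHz both map to 9 kHz.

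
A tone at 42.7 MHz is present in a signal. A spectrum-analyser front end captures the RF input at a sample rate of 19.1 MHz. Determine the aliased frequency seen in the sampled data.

4.5 MHz

42.7 MHz mod fs = 4.5 MHz.
4.5 MHz ≤ fs/2 = 9.55 MHz, appears at 4.5 MHz.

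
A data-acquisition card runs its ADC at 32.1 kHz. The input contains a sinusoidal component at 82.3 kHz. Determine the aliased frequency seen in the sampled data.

82.3 kHz mod fs = 18.1 kHz.
18.1 kHz > fs/2 = 16.05 kHz, folds to fs − 18.1 kHz = 14 kHz.

14 kHz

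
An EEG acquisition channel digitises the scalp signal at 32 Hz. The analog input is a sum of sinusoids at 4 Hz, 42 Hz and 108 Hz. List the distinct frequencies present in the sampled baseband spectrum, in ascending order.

4 Hz, 10 Hz, 12 Hz

fs/2 = 16 Hz.
4 Hz ≤ fs/2 = 16 Hz, passes unchanged.
42 Hz mod fs = 10 Hz.
10 Hz ≤ fs/2 = 16 Hz, appears at 10 Hz.
108 Hz mod fs = 12 Hz.
12 Hz ≤ fs/2 = 16 Hz, appears at 12 Hz.
Distinct values: {4 Hz, 10 Hz, 12 Hz}.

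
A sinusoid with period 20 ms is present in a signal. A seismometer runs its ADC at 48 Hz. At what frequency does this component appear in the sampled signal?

2 Hz

T = 20 ms → f = 1/T = 50 Hz.
50 Hz mod fs = 2 Hz.
2 Hz ≤ fs/2 = 24 Hz, appears at 2 Hz.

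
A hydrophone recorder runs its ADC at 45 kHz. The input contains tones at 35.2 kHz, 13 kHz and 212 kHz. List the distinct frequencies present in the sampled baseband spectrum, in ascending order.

9.8 kHz, 13 kHz

fs/2 = 22.5 kHz.
35.2 kHz > fs/2 = 22.5 kHz, folds to fs − 35.2 kHz = 9.8 kHz.
13 kHz ≤ fs/2 = 22.5 kHz, passes unchanged.
212 kHz mod fs = 32 kHz.
32 kHz > fs/2 = 22.5 kHz, folds to fs − 32 kHz = 13 kHz.
Distinct values: {9.8 kHz, 13 kHz}.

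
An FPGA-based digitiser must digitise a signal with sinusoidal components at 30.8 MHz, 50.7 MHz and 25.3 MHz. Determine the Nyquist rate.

101.4 MHz

Highest-frequency component: 50.7 MHz.
Nyquist rate = 2 × 50.7 MHz = 101.4 MHz.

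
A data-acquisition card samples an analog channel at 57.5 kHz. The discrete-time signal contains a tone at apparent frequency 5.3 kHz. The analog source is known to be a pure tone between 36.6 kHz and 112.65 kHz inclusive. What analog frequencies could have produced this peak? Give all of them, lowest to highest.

52.2 kHz, 62.8 kHz, 109.7 kHz

Frequencies that alias to 5.3 kHz are k·fs ± 5.3 kHz for integer k ≥ 0.
k=0: 5.3 kHz.
k=1: 52.2 kHz, 62.8 kHz.
k=2: 109.7 kHz, 120.3 kHz.
k=3: 167.2 kHz, 177.8 kHz.
Within [36.6 kHz, 112.65 kHz]: 52.2 kHz, 62.8 kHz, 109.7 kHz.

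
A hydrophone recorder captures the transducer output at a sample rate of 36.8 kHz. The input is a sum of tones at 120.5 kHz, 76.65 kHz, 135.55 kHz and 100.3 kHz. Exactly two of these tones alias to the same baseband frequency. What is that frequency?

fs/2 = 18.4 kHz.
120.5 kHz mod fs = 10.1 kHz.
10.1 kHz ≤ fs/2 = 18.4 kHz, appears at 10.1 kHz.
76.65 kHz mod fs = 3.05 kHz.
3.05 kHz ≤ fs/2 = 18.4 kHz, appears at 3.05 kHz.
135.55 kHz mod fs = 25.15 kHz.
25.15 kHz > fs/2 = 18.4 kHz, folds to fs − 25.15 kHz = 11.65 kHz.
100.3 kHz mod fs = 26.7 kHz.
26.7 kHz > fs/2 = 18.4 kHz, folds to fs − 26.7 kHz = 10.1 kHz.
100.3 kHz and 120.5 kHz both map to 10.1 kHz.

10.1 kHz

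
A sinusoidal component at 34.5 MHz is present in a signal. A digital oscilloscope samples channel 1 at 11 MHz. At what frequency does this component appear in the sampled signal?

1.5 MHz

34.5 MHz mod fs = 1.5 MHz.
1.5 MHz ≤ fs/2 = 5.5 MHz, appears at 1.5 MHz.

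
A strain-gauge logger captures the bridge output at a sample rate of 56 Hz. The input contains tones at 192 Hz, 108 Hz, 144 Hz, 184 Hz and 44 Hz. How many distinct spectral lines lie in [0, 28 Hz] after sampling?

fs/2 = 28 Hz.
192 Hz mod fs = 24 Hz.
24 Hz ≤ fs/2 = 28 Hz, appears at 24 Hz.
108 Hz mod fs = 52 Hz.
52 Hz > fs/2 = 28 Hz, folds to fs − 52 Hz = 4 Hz.
144 Hz mod fs = 32 Hz.
32 Hz > fs/2 = 28 Hz, folds to fs − 32 Hz = 24 Hz.
184 Hz mod fs = 16 Hz.
16 Hz ≤ fs/2 = 28 Hz, appears at 16 Hz.
44 Hz > fs/2 = 28 Hz, folds to fs − 44 Hz = 12 Hz.
Distinct values: {4 Hz, 12 Hz, 16 Hz, 24 Hz} → 4.

4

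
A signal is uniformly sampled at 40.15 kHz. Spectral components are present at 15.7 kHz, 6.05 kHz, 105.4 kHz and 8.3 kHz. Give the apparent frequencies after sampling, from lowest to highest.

fs/2 = 20.075 kHz.
15.7 kHz ≤ fs/2 = 20.075 kHz, passes unchanged.
6.05 kHz ≤ fs/2 = 20.075 kHz, passes unchanged.
105.4 kHz mod fs = 25.1 kHz.
25.1 kHz > fs/2 = 20.075 kHz, folds to fs − 25.1 kHz = 15.05 kHz.
8.3 kHz ≤ fs/2 = 20.075 kHz, passes unchanged.
Distinct values: {6.05 kHz, 8.3 kHz, 15.05 kHz, 15.7 kHz}.

6.05 kHz, 8.3 kHz, 15.05 kHz, 15.7 kHz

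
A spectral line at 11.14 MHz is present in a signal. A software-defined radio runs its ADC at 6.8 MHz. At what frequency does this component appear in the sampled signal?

2.46 MHz

11.14 MHz mod fs = 4.34 MHz.
4.34 MHz > fs/2 = 3.4 MHz, folds to fs − 4.34 MHz = 2.46 MHz.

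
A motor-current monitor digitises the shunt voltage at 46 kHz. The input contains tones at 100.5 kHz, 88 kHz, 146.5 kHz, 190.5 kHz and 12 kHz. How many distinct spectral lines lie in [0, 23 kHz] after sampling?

4

fs/2 = 23 kHz.
100.5 kHz mod fs = 8.5 kHz.
8.5 kHz ≤ fs/2 = 23 kHz, appears at 8.5 kHz.
88 kHz mod fs = 42 kHz.
42 kHz > fs/2 = 23 kHz, folds to fs − 42 kHz = 4 kHz.
146.5 kHz mod fs = 8.5 kHz.
8.5 kHz ≤ fs/2 = 23 kHz, appears at 8.5 kHz.
190.5 kHz mod fs = 6.5 kHz.
6.5 kHz ≤ fs/2 = 23 kHz, appears at 6.5 kHz.
12 kHz ≤ fs/2 = 23 kHz, passes unchanged.
Distinct values: {4 kHz, 6.5 kHz, 8.5 kHz, 12 kHz} → 4.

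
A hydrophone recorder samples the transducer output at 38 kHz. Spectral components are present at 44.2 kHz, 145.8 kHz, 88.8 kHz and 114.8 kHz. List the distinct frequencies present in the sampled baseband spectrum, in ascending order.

0.8 kHz, 6.2 kHz, 12.8 kHz

fs/2 = 19 kHz.
44.2 kHz mod fs = 6.2 kHz.
6.2 kHz ≤ fs/2 = 19 kHz, appears at 6.2 kHz.
145.8 kHz mod fs = 31.8 kHz.
31.8 kHz > fs/2 = 19 kHz, folds to fs − 31.8 kHz = 6.2 kHz.
88.8 kHz mod fs = 12.8 kHz.
12.8 kHz ≤ fs/2 = 19 kHz, appears at 12.8 kHz.
114.8 kHz mod fs = 0.8 kHz.
0.8 kHz ≤ fs/2 = 19 kHz, appears at 0.8 kHz.
Distinct values: {0.8 kHz, 6.2 kHz, 12.8 kHz}.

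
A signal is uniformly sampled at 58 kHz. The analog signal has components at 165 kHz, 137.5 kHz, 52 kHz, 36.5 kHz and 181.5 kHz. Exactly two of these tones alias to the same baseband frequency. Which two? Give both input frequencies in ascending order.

36.5 kHz, 137.5 kHz

fs/2 = 29 kHz.
165 kHz mod fs = 49 kHz.
49 kHz > fs/2 = 29 kHz, folds to fs − 49 kHz = 9 kHz.
137.5 kHz mod fs = 21.5 kHz.
21.5 kHz ≤ fs/2 = 29 kHz, appears at 21.5 kHz.
52 kHz > fs/2 = 29 kHz, folds to fs − 52 kHz = 6 kHz.
36.5 kHz > fs/2 = 29 kHz, folds to fs − 36.5 kHz = 21.5 kHz.
181.5 kHz mod fs = 7.5 kHz.
7.5 kHz ≤ fs/2 = 29 kHz, appears at 7.5 kHz.
36.5 kHz and 137.5 kHz both map to 21.5 kHz.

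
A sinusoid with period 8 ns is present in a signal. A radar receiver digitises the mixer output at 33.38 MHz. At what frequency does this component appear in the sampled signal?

T = 8 ns → f = 1/T = 125 MHz.
125 MHz mod fs = 24.86 MHz.
24.86 MHz > fs/2 = 16.69 MHz, folds to fs − 24.86 MHz = 8.52 MHz.

8.52 MHz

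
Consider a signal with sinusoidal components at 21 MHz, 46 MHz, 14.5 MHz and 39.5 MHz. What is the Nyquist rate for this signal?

Highest-frequency component: 46 MHz.
Nyquist rate = 2 × 46 MHz = 92 MHz.

92 MHz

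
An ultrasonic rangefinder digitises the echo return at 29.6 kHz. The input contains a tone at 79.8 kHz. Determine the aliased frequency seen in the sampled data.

79.8 kHz mod fs = 20.6 kHz.
20.6 kHz > fs/2 = 14.8 kHz, folds to fs − 20.6 kHz = 9 kHz.

9 kHz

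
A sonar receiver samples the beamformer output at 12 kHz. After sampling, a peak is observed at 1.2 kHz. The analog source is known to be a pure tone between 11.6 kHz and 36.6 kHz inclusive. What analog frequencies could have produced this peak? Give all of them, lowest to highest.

Frequencies that alias to 1.2 kHz are k·fs ± 1.2 kHz for integer k ≥ 0.
k=0: 1.2 kHz.
k=1: 10.8 kHz, 13.2 kHz.
k=2: 22.8 kHz, 25.2 kHz.
k=3: 34.8 kHz, 37.2 kHz.
k=4: 46.8 kHz, 49.2 kHz.
Within [11.6 kHz, 36.6 kHz]: 13.2 kHz, 22.8 kHz, 25.2 kHz, 34.8 kHz.

13.2 kHz, 22.8 kHz, 25.2 kHz, 34.8 kHz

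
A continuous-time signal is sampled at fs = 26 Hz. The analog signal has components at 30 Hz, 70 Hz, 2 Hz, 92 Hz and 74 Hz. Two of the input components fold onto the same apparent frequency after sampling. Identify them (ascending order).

fs/2 = 13 Hz.
30 Hz mod fs = 4 Hz.
4 Hz ≤ fs/2 = 13 Hz, appears at 4 Hz.
70 Hz mod fs = 18 Hz.
18 Hz > fs/2 = 13 Hz, folds to fs − 18 Hz = 8 Hz.
2 Hz ≤ fs/2 = 13 Hz, passes unchanged.
92 Hz mod fs = 14 Hz.
14 Hz > fs/2 = 13 Hz, folds to fs − 14 Hz = 12 Hz.
74 Hz mod fs = 22 Hz.
22 Hz > fs/2 = 13 Hz, folds to fs − 22 Hz = 4 Hz.
30 Hz and 74 Hz both map to 4 Hz.

30 Hz, 74 Hz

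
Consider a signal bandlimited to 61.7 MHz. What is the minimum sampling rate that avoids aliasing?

123.4 MHz

Nyquist rate = 2 × 61.7 MHz = 123.4 MHz.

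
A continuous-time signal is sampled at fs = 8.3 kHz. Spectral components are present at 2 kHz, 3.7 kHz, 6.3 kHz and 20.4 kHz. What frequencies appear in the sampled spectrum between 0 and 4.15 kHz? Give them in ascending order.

2 kHz, 3.7 kHz, 3.8 kHz

fs/2 = 4.15 kHz.
2 kHz ≤ fs/2 = 4.15 kHz, passes unchanged.
3.7 kHz ≤ fs/2 = 4.15 kHz, passes unchanged.
6.3 kHz > fs/2 = 4.15 kHz, folds to fs − 6.3 kHz = 2 kHz.
20.4 kHz mod fs = 3.8 kHz.
3.8 kHz ≤ fs/2 = 4.15 kHz, appears at 3.8 kHz.
Distinct values: {2 kHz, 3.7 kHz, 3.8 kHz}.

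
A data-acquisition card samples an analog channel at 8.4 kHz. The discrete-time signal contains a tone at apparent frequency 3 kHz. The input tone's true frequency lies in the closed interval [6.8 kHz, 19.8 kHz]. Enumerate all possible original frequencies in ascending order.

Frequencies that alias to 3 kHz are k·fs ± 3 kHz for integer k ≥ 0.
k=0: 3 kHz.
k=1: 5.4 kHz, 11.4 kHz.
k=2: 13.8 kHz, 19.8 kHz.
k=3: 22.2 kHz, 28.2 kHz.
Within [6.8 kHz, 19.8 kHz]: 11.4 kHz, 13.8 kHz, 19.8 kHz.

11.4 kHz, 13.8 kHz, 19.8 kHz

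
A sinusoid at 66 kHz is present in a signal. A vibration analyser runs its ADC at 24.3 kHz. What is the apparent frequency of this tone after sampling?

6.9 kHz

66 kHz mod fs = 17.4 kHz.
17.4 kHz > fs/2 = 12.15 kHz, folds to fs − 17.4 kHz = 6.9 kHz.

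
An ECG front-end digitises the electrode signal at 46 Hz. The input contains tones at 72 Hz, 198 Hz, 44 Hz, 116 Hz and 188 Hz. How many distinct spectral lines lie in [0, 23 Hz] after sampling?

5

fs/2 = 23 Hz.
72 Hz mod fs = 26 Hz.
26 Hz > fs/2 = 23 Hz, folds to fs − 26 Hz = 20 Hz.
198 Hz mod fs = 14 Hz.
14 Hz ≤ fs/2 = 23 Hz, appears at 14 Hz.
44 Hz > fs/2 = 23 Hz, folds to fs − 44 Hz = 2 Hz.
116 Hz mod fs = 24 Hz.
24 Hz > fs/2 = 23 Hz, folds to fs − 24 Hz = 22 Hz.
188 Hz mod fs = 4 Hz.
4 Hz ≤ fs/2 = 23 Hz, appears at 4 Hz.
Distinct values: {2 Hz, 4 Hz, 14 Hz, 20 Hz, 22 Hz} → 5.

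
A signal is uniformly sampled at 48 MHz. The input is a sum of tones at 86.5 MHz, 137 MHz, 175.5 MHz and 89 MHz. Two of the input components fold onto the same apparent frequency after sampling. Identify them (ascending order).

89 MHz, 137 MHz

fs/2 = 24 MHz.
86.5 MHz mod fs = 38.5 MHz.
38.5 MHz > fs/2 = 24 MHz, folds to fs − 38.5 MHz = 9.5 MHz.
137 MHz mod fs = 41 MHz.
41 MHz > fs/2 = 24 MHz, folds to fs − 41 MHz = 7 MHz.
175.5 MHz mod fs = 31.5 MHz.
31.5 MHz > fs/2 = 24 MHz, folds to fs − 31.5 MHz = 16.5 MHz.
89 MHz mod fs = 41 MHz.
41 MHz > fs/2 = 24 MHz, folds to fs − 41 MHz = 7 MHz.
89 MHz and 137 MHz both map to 7 MHz.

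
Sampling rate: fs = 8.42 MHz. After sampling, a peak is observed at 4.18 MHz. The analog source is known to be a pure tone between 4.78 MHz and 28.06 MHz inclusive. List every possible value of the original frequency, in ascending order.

Frequencies that alias to 4.18 MHz are k·fs ± 4.18 MHz for integer k ≥ 0.
k=0: 4.18 MHz.
k=1: 4.24 MHz, 12.6 MHz.
k=2: 12.66 MHz, 21.02 MHz.
k=3: 21.08 MHz, 29.44 MHz.
k=4: 29.5 MHz, 37.86 MHz.
Within [4.78 MHz, 28.06 MHz]: 12.6 MHz, 12.66 MHz, 21.02 MHz, 21.08 MHz.

12.6 MHz, 12.66 MHz, 21.02 MHz, 21.08 MHz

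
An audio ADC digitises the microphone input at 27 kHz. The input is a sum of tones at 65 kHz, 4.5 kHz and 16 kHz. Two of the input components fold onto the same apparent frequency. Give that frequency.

fs/2 = 13.5 kHz.
65 kHz mod fs = 11 kHz.
11 kHz ≤ fs/2 = 13.5 kHz, appears at 11 kHz.
4.5 kHz ≤ fs/2 = 13.5 kHz, passes unchanged.
16 kHz > fs/2 = 13.5 kHz, folds to fs − 16 kHz = 11 kHz.
16 kHz and 65 kHz both map to 11 kHz.

11 kHz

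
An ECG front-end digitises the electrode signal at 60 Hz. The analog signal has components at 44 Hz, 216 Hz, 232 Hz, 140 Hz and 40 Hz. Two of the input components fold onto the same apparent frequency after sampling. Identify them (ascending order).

40 Hz, 140 Hz

fs/2 = 30 Hz.
44 Hz > fs/2 = 30 Hz, folds to fs − 44 Hz = 16 Hz.
216 Hz mod fs = 36 Hz.
36 Hz > fs/2 = 30 Hz, folds to fs − 36 Hz = 24 Hz.
232 Hz mod fs = 52 Hz.
52 Hz > fs/2 = 30 Hz, folds to fs − 52 Hz = 8 Hz.
140 Hz mod fs = 20 Hz.
20 Hz ≤ fs/2 = 30 Hz, appears at 20 Hz.
40 Hz > fs/2 = 30 Hz, folds to fs − 40 Hz = 20 Hz.
40 Hz and 140 Hz both map to 20 Hz.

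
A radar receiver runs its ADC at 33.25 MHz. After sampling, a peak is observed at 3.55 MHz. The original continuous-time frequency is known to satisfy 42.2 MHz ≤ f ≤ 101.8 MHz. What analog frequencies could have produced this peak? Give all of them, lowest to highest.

62.95 MHz, 70.05 MHz, 96.2 MHz

Frequencies that alias to 3.55 MHz are k·fs ± 3.55 MHz for integer k ≥ 0.
k=0: 3.55 MHz.
k=1: 29.7 MHz, 36.8 MHz.
k=2: 62.95 MHz, 70.05 MHz.
k=3: 96.2 MHz, 103.3 MHz.
k=4: 129.45 MHz, 136.55 MHz.
Within [42.2 MHz, 101.8 MHz]: 62.95 MHz, 70.05 MHz, 96.2 MHz.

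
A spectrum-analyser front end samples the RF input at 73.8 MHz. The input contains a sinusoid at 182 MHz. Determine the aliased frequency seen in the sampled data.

182 MHz mod fs = 34.4 MHz.
34.4 MHz ≤ fs/2 = 36.9 MHz, appears at 34.4 MHz.

34.4 MHz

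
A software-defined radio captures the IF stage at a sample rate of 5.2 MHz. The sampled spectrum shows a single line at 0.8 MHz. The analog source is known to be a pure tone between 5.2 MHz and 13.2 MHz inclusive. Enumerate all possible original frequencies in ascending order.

6 MHz, 9.6 MHz, 11.2 MHz

Frequencies that alias to 0.8 MHz are k·fs ± 0.8 MHz for integer k ≥ 0.
k=0: 0.8 MHz.
k=1: 4.4 MHz, 6 MHz.
k=2: 9.6 MHz, 11.2 MHz.
k=3: 14.8 MHz, 16.4 MHz.
Within [5.2 MHz, 13.2 MHz]: 6 MHz, 9.6 MHz, 11.2 MHz.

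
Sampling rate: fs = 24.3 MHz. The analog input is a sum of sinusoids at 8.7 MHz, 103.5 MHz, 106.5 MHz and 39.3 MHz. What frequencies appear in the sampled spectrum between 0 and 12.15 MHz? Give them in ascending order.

fs/2 = 12.15 MHz.
8.7 MHz ≤ fs/2 = 12.15 MHz, passes unchanged.
103.5 MHz mod fs = 6.3 MHz.
6.3 MHz ≤ fs/2 = 12.15 MHz, appears at 6.3 MHz.
106.5 MHz mod fs = 9.3 MHz.
9.3 MHz ≤ fs/2 = 12.15 MHz, appears at 9.3 MHz.
39.3 MHz mod fs = 15 MHz.
15 MHz > fs/2 = 12.15 MHz, folds to fs − 15 MHz = 9.3 MHz.
Distinct values: {6.3 MHz, 8.7 MHz, 9.3 MHz}.

6.3 MHz, 8.7 MHz, 9.3 MHz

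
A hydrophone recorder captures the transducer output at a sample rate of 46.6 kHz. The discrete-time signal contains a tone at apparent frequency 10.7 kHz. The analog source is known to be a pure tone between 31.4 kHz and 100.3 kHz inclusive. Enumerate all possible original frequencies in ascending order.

Frequencies that alias to 10.7 kHz are k·fs ± 10.7 kHz for integer k ≥ 0.
k=0: 10.7 kHz.
k=1: 35.9 kHz, 57.3 kHz.
k=2: 82.5 kHz, 103.9 kHz.
k=3: 129.1 kHz, 150.5 kHz.
Within [31.4 kHz, 100.3 kHz]: 35.9 kHz, 57.3 kHz, 82.5 kHz.

35.9 kHz, 57.3 kHz, 82.5 kHz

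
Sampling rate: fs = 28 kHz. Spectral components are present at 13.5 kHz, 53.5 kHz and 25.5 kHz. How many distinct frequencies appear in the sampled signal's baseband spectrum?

2

fs/2 = 14 kHz.
13.5 kHz ≤ fs/2 = 14 kHz, passes unchanged.
53.5 kHz mod fs = 25.5 kHz.
25.5 kHz > fs/2 = 14 kHz, folds to fs − 25.5 kHz = 2.5 kHz.
25.5 kHz > fs/2 = 14 kHz, folds to fs − 25.5 kHz = 2.5 kHz.
Distinct values: {2.5 kHz, 13.5 kHz} → 2.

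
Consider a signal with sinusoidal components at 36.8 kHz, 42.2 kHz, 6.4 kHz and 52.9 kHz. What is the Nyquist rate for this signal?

105.8 kHz

Highest-frequency component: 52.9 kHz.
Nyquist rate = 2 × 52.9 kHz = 105.8 kHz.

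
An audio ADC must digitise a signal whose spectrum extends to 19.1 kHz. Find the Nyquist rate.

Nyquist rate = 2 × 19.1 kHz = 38.2 kHz.

38.2 kHz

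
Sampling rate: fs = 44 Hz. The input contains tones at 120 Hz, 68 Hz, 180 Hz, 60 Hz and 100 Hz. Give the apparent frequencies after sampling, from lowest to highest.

fs/2 = 22 Hz.
120 Hz mod fs = 32 Hz.
32 Hz > fs/2 = 22 Hz, folds to fs − 32 Hz = 12 Hz.
68 Hz mod fs = 24 Hz.
24 Hz > fs/2 = 22 Hz, folds to fs − 24 Hz = 20 Hz.
180 Hz mod fs = 4 Hz.
4 Hz ≤ fs/2 = 22 Hz, appears at 4 Hz.
60 Hz mod fs = 16 Hz.
16 Hz ≤ fs/2 = 22 Hz, appears at 16 Hz.
100 Hz mod fs = 12 Hz.
12 Hz ≤ fs/2 = 22 Hz, appears at 12 Hz.
Distinct values: {4 Hz, 12 Hz, 16 Hz, 20 Hz}.

4 Hz, 12 Hz, 16 Hz, 20 Hz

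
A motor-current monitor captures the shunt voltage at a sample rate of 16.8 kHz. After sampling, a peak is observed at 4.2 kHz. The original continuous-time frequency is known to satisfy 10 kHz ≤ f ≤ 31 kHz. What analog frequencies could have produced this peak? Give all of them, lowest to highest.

Frequencies that alias to 4.2 kHz are k·fs ± 4.2 kHz for integer k ≥ 0.
k=0: 4.2 kHz.
k=1: 12.6 kHz, 21 kHz.
k=2: 29.4 kHz, 37.8 kHz.
k=3: 46.2 kHz, 54.6 kHz.
Within [10 kHz, 31 kHz]: 12.6 kHz, 21 kHz, 29.4 kHz.

12.6 kHz, 21 kHz, 29.4 kHz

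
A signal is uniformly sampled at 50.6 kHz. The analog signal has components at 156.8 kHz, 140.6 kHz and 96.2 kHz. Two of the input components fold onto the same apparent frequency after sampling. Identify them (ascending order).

96.2 kHz, 156.8 kHz

fs/2 = 25.3 kHz.
156.8 kHz mod fs = 5 kHz.
5 kHz ≤ fs/2 = 25.3 kHz, appears at 5 kHz.
140.6 kHz mod fs = 39.4 kHz.
39.4 kHz > fs/2 = 25.3 kHz, folds to fs − 39.4 kHz = 11.2 kHz.
96.2 kHz mod fs = 45.6 kHz.
45.6 kHz > fs/2 = 25.3 kHz, folds to fs − 45.6 kHz = 5 kHz.
96.2 kHz and 156.8 kHz both map to 5 kHz.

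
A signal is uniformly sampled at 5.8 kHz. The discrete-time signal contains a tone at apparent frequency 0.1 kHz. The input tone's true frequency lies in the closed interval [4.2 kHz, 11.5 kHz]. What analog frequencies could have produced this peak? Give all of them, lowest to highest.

5.7 kHz, 5.9 kHz, 11.5 kHz

Frequencies that alias to 0.1 kHz are k·fs ± 0.1 kHz for integer k ≥ 0.
k=0: 0.1 kHz.
k=1: 5.7 kHz, 5.9 kHz.
k=2: 11.5 kHz, 11.7 kHz.
k=3: 17.3 kHz, 17.5 kHz.
Within [4.2 kHz, 11.5 kHz]: 5.7 kHz, 5.9 kHz, 11.5 kHz.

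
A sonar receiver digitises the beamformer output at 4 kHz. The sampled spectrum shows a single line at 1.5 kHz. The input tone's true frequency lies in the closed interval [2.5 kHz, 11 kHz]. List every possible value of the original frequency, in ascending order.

Frequencies that alias to 1.5 kHz are k·fs ± 1.5 kHz for integer k ≥ 0.
k=0: 1.5 kHz.
k=1: 2.5 kHz, 5.5 kHz.
k=2: 6.5 kHz, 9.5 kHz.
k=3: 10.5 kHz, 13.5 kHz.
k=4: 14.5 kHz, 17.5 kHz.
Within [2.5 kHz, 11 kHz]: 2.5 kHz, 5.5 kHz, 6.5 kHz, 9.5 kHz, 10.5 kHz.

2.5 kHz, 5.5 kHz, 6.5 kHz, 9.5 kHz, 10.5 kHz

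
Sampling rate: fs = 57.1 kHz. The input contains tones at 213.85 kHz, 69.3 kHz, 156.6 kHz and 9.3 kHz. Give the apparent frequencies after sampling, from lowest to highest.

9.3 kHz, 12.2 kHz, 14.55 kHz, 14.7 kHz

fs/2 = 28.55 kHz.
213.85 kHz mod fs = 42.55 kHz.
42.55 kHz > fs/2 = 28.55 kHz, folds to fs − 42.55 kHz = 14.55 kHz.
69.3 kHz mod fs = 12.2 kHz.
12.2 kHz ≤ fs/2 = 28.55 kHz, appears at 12.2 kHz.
156.6 kHz mod fs = 42.4 kHz.
42.4 kHz > fs/2 = 28.55 kHz, folds to fs − 42.4 kHz = 14.7 kHz.
9.3 kHz ≤ fs/2 = 28.55 kHz, passes unchanged.
Distinct values: {9.3 kHz, 12.2 kHz, 14.55 kHz, 14.7 kHz}.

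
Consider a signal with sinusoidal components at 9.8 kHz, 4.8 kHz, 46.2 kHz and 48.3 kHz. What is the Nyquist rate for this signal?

96.6 kHz

Highest-frequency component: 48.3 kHz.
Nyquist rate = 2 × 48.3 kHz = 96.6 kHz.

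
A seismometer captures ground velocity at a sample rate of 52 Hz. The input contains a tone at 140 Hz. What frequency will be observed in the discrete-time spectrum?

16 Hz

140 Hz mod fs = 36 Hz.
36 Hz > fs/2 = 26 Hz, folds to fs − 36 Hz = 16 Hz.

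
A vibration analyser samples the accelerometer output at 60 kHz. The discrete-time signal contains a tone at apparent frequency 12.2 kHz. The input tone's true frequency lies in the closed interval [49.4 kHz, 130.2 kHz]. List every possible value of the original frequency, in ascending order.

72.2 kHz, 107.8 kHz

Frequencies that alias to 12.2 kHz are k·fs ± 12.2 kHz for integer k ≥ 0.
k=0: 12.2 kHz.
k=1: 47.8 kHz, 72.2 kHz.
k=2: 107.8 kHz, 132.2 kHz.
k=3: 167.8 kHz, 192.2 kHz.
Within [49.4 kHz, 130.2 kHz]: 72.2 kHz, 107.8 kHz.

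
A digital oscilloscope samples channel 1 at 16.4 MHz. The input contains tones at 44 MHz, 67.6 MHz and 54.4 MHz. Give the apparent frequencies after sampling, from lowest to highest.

fs/2 = 8.2 MHz.
44 MHz mod fs = 11.2 MHz.
11.2 MHz > fs/2 = 8.2 MHz, folds to fs − 11.2 MHz = 5.2 MHz.
67.6 MHz mod fs = 2 MHz.
2 MHz ≤ fs/2 = 8.2 MHz, appears at 2 MHz.
54.4 MHz mod fs = 5.2 MHz.
5.2 MHz ≤ fs/2 = 8.2 MHz, appears at 5.2 MHz.
Distinct values: {2 MHz, 5.2 MHz}.

2 MHz, 5.2 MHz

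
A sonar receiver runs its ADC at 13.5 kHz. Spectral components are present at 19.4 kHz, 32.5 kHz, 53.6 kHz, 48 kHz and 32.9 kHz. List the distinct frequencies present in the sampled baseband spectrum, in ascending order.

0.4 kHz, 5.5 kHz, 5.9 kHz, 6 kHz

fs/2 = 6.75 kHz.
19.4 kHz mod fs = 5.9 kHz.
5.9 kHz ≤ fs/2 = 6.75 kHz, appears at 5.9 kHz.
32.5 kHz mod fs = 5.5 kHz.
5.5 kHz ≤ fs/2 = 6.75 kHz, appears at 5.5 kHz.
53.6 kHz mod fs = 13.1 kHz.
13.1 kHz > fs/2 = 6.75 kHz, folds to fs − 13.1 kHz = 0.4 kHz.
48 kHz mod fs = 7.5 kHz.
7.5 kHz > fs/2 = 6.75 kHz, folds to fs − 7.5 kHz = 6 kHz.
32.9 kHz mod fs = 5.9 kHz.
5.9 kHz ≤ fs/2 = 6.75 kHz, appears at 5.9 kHz.
Distinct values: {0.4 kHz, 5.5 kHz, 5.9 kHz, 6 kHz}.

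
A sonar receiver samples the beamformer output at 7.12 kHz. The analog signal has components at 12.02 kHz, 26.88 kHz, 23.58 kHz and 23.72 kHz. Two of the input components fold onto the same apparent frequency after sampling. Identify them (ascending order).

fs/2 = 3.56 kHz.
12.02 kHz mod fs = 4.9 kHz.
4.9 kHz > fs/2 = 3.56 kHz, folds to fs − 4.9 kHz = 2.22 kHz.
26.88 kHz mod fs = 5.52 kHz.
5.52 kHz > fs/2 = 3.56 kHz, folds to fs − 5.52 kHz = 1.6 kHz.
23.58 kHz mod fs = 2.22 kHz.
2.22 kHz ≤ fs/2 = 3.56 kHz, appears at 2.22 kHz.
23.72 kHz mod fs = 2.36 kHz.
2.36 kHz ≤ fs/2 = 3.56 kHz, appears at 2.36 kHz.
12.02 kHz and 23.58 kHz both map to 2.22 kHz.

12.02 kHz, 23.58 kHz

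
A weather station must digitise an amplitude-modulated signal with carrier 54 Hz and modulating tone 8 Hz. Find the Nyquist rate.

124 Hz

AM sidebands sit at fc ± fm = 46 Hz and 62 Hz.
Highest-frequency component: 62 Hz.
Nyquist rate = 2 × 62 Hz = 124 Hz.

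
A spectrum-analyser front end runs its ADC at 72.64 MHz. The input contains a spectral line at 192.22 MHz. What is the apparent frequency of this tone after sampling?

192.22 MHz mod fs = 46.94 MHz.
46.94 MHz > fs/2 = 36.32 MHz, folds to fs − 46.94 MHz = 25.7 MHz.

25.7 MHz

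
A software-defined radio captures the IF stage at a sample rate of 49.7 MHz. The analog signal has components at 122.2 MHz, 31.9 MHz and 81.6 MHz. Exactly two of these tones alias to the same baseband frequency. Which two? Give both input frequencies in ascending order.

31.9 MHz, 81.6 MHz

fs/2 = 24.85 MHz.
122.2 MHz mod fs = 22.8 MHz.
22.8 MHz ≤ fs/2 = 24.85 MHz, appears at 22.8 MHz.
31.9 MHz > fs/2 = 24.85 MHz, folds to fs − 31.9 MHz = 17.8 MHz.
81.6 MHz mod fs = 31.9 MHz.
31.9 MHz > fs/2 = 24.85 MHz, folds to fs − 31.9 MHz = 17.8 MHz.
31.9 MHz and 81.6 MHz both map to 17.8 MHz.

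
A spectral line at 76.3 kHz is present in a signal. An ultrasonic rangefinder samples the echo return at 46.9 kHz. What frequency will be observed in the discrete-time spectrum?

76.3 kHz mod fs = 29.4 kHz.
29.4 kHz > fs/2 = 23.45 kHz, folds to fs − 29.4 kHz = 17.5 kHz.

17.5 kHz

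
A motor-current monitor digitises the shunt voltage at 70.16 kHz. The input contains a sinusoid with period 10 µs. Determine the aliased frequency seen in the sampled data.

29.84 kHz

T = 10 µs → f = 1/T = 100 kHz.
100 kHz mod fs = 29.84 kHz.
29.84 kHz ≤ fs/2 = 35.08 kHz, appears at 29.84 kHz.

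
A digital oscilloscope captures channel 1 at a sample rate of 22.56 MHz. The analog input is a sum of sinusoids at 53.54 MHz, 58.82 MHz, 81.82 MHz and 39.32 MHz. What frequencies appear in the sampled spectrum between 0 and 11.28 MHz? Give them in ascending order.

fs/2 = 11.28 MHz.
53.54 MHz mod fs = 8.42 MHz.
8.42 MHz ≤ fs/2 = 11.28 MHz, appears at 8.42 MHz.
58.82 MHz mod fs = 13.7 MHz.
13.7 MHz > fs/2 = 11.28 MHz, folds to fs − 13.7 MHz = 8.86 MHz.
81.82 MHz mod fs = 14.14 MHz.
14.14 MHz > fs/2 = 11.28 MHz, folds to fs − 14.14 MHz = 8.42 MHz.
39.32 MHz mod fs = 16.76 MHz.
16.76 MHz > fs/2 = 11.28 MHz, folds to fs − 16.76 MHz = 5.8 MHz.
Distinct values: {5.8 MHz, 8.42 MHz, 8.86 MHz}.

5.8 MHz, 8.42 MHz, 8.86 MHz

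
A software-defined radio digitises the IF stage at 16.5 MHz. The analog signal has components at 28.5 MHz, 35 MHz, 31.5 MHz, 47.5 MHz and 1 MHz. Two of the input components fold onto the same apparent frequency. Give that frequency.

2 MHz

fs/2 = 8.25 MHz.
28.5 MHz mod fs = 12 MHz.
12 MHz > fs/2 = 8.25 MHz, folds to fs − 12 MHz = 4.5 MHz.
35 MHz mod fs = 2 MHz.
2 MHz ≤ fs/2 = 8.25 MHz, appears at 2 MHz.
31.5 MHz mod fs = 15 MHz.
15 MHz > fs/2 = 8.25 MHz, folds to fs − 15 MHz = 1.5 MHz.
47.5 MHz mod fs = 14.5 MHz.
14.5 MHz > fs/2 = 8.25 MHz, folds to fs − 14.5 MHz = 2 MHz.
1 MHz ≤ fs/2 = 8.25 MHz, passes unchanged.
35 MHz and 47.5 MHz both map to 2 MHz.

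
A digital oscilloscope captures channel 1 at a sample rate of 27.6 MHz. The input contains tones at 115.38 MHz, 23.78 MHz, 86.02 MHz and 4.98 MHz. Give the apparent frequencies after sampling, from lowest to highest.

fs/2 = 13.8 MHz.
115.38 MHz mod fs = 4.98 MHz.
4.98 MHz ≤ fs/2 = 13.8 MHz, appears at 4.98 MHz.
23.78 MHz > fs/2 = 13.8 MHz, folds to fs − 23.78 MHz = 3.82 MHz.
86.02 MHz mod fs = 3.22 MHz.
3.22 MHz ≤ fs/2 = 13.8 MHz, appears at 3.22 MHz.
4.98 MHz ≤ fs/2 = 13.8 MHz, passes unchanged.
Distinct values: {3.22 MHz, 3.82 MHz, 4.98 MHz}.

3.22 MHz, 3.82 MHz, 4.98 MHz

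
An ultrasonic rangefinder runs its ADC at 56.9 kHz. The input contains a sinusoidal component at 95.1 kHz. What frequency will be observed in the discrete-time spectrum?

95.1 kHz mod fs = 38.2 kHz.
38.2 kHz > fs/2 = 28.45 kHz, folds to fs − 38.2 kHz = 18.7 kHz.

18.7 kHz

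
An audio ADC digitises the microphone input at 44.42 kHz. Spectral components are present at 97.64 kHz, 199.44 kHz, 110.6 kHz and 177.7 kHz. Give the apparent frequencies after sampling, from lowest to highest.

fs/2 = 22.21 kHz.
97.64 kHz mod fs = 8.8 kHz.
8.8 kHz ≤ fs/2 = 22.21 kHz, appears at 8.8 kHz.
199.44 kHz mod fs = 21.76 kHz.
21.76 kHz ≤ fs/2 = 22.21 kHz, appears at 21.76 kHz.
110.6 kHz mod fs = 21.76 kHz.
21.76 kHz ≤ fs/2 = 22.21 kHz, appears at 21.76 kHz.
177.7 kHz mod fs = 0.02 kHz.
0.02 kHz ≤ fs/2 = 22.21 kHz, appears at 0.02 kHz.
Distinct values: {0.02 kHz, 8.8 kHz, 21.76 kHz}.

0.02 kHz, 8.8 kHz, 21.76 kHz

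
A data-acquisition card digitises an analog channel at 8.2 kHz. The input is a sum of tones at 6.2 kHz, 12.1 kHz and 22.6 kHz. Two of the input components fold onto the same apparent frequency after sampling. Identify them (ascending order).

fs/2 = 4.1 kHz.
6.2 kHz > fs/2 = 4.1 kHz, folds to fs − 6.2 kHz = 2 kHz.
12.1 kHz mod fs = 3.9 kHz.
3.9 kHz ≤ fs/2 = 4.1 kHz, appears at 3.9 kHz.
22.6 kHz mod fs = 6.2 kHz.
6.2 kHz > fs/2 = 4.1 kHz, folds to fs − 6.2 kHz = 2 kHz.
6.2 kHz and 22.6 kHz both map to 2 kHz.

6.2 kHz, 22.6 kHz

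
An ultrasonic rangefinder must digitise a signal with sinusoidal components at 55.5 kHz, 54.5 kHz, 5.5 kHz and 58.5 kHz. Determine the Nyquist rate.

117 kHz

Highest-frequency component: 58.5 kHz.
Nyquist rate = 2 × 58.5 kHz = 117 kHz.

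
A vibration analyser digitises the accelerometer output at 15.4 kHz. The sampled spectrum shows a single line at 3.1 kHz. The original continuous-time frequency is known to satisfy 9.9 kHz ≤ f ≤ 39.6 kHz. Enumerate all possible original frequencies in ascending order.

Frequencies that alias to 3.1 kHz are k·fs ± 3.1 kHz for integer k ≥ 0.
k=0: 3.1 kHz.
k=1: 12.3 kHz, 18.5 kHz.
k=2: 27.7 kHz, 33.9 kHz.
k=3: 43.1 kHz, 49.3 kHz.
Within [9.9 kHz, 39.6 kHz]: 12.3 kHz, 18.5 kHz, 27.7 kHz, 33.9 kHz.

12.3 kHz, 18.5 kHz, 27.7 kHz, 33.9 kHz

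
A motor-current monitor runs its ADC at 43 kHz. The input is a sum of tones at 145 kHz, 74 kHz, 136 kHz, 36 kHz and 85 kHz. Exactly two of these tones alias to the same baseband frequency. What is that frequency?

fs/2 = 21.5 kHz.
145 kHz mod fs = 16 kHz.
16 kHz ≤ fs/2 = 21.5 kHz, appears at 16 kHz.
74 kHz mod fs = 31 kHz.
31 kHz > fs/2 = 21.5 kHz, folds to fs − 31 kHz = 12 kHz.
136 kHz mod fs = 7 kHz.
7 kHz ≤ fs/2 = 21.5 kHz, appears at 7 kHz.
36 kHz > fs/2 = 21.5 kHz, folds to fs − 36 kHz = 7 kHz.
85 kHz mod fs = 42 kHz.
42 kHz > fs/2 = 21.5 kHz, folds to fs − 42 kHz = 1 kHz.
36 kHz and 136 kHz both map to 7 kHz.

7 kHz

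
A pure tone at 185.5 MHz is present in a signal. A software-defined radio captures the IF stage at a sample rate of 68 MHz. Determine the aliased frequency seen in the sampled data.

185.5 MHz mod fs = 49.5 MHz.
49.5 MHz > fs/2 = 34 MHz, folds to fs − 49.5 MHz = 18.5 MHz.

18.5 MHz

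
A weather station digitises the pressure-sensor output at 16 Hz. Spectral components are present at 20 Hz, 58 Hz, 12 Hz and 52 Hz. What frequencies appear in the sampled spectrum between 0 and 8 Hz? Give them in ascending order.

fs/2 = 8 Hz.
20 Hz mod fs = 4 Hz.
4 Hz ≤ fs/2 = 8 Hz, appears at 4 Hz.
58 Hz mod fs = 10 Hz.
10 Hz > fs/2 = 8 Hz, folds to fs − 10 Hz = 6 Hz.
12 Hz > fs/2 = 8 Hz, folds to fs − 12 Hz = 4 Hz.
52 Hz mod fs = 4 Hz.
4 Hz ≤ fs/2 = 8 Hz, appears at 4 Hz.
Distinct values: {4 Hz, 6 Hz}.

4 Hz, 6 Hz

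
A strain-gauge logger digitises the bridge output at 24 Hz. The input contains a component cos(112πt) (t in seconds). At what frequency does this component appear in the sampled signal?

8 Hz

ω = 112π rad/s → f = ω/(2π) = 56 Hz.
56 Hz mod fs = 8 Hz.
8 Hz ≤ fs/2 = 12 Hz, appears at 8 Hz.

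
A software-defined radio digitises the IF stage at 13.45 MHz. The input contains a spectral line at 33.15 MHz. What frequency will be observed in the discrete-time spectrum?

33.15 MHz mod fs = 6.25 MHz.
6.25 MHz ≤ fs/2 = 6.725 MHz, appears at 6.25 MHz.

6.25 MHz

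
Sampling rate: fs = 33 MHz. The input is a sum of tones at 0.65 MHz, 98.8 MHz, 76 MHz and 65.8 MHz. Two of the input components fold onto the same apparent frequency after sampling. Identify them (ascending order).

65.8 MHz, 98.8 MHz

fs/2 = 16.5 MHz.
0.65 MHz ≤ fs/2 = 16.5 MHz, passes unchanged.
98.8 MHz mod fs = 32.8 MHz.
32.8 MHz > fs/2 = 16.5 MHz, folds to fs − 32.8 MHz = 0.2 MHz.
76 MHz mod fs = 10 MHz.
10 MHz ≤ fs/2 = 16.5 MHz, appears at 10 MHz.
65.8 MHz mod fs = 32.8 MHz.
32.8 MHz > fs/2 = 16.5 MHz, folds to fs − 32.8 MHz = 0.2 MHz.
65.8 MHz and 98.8 MHz both map to 0.2 MHz.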